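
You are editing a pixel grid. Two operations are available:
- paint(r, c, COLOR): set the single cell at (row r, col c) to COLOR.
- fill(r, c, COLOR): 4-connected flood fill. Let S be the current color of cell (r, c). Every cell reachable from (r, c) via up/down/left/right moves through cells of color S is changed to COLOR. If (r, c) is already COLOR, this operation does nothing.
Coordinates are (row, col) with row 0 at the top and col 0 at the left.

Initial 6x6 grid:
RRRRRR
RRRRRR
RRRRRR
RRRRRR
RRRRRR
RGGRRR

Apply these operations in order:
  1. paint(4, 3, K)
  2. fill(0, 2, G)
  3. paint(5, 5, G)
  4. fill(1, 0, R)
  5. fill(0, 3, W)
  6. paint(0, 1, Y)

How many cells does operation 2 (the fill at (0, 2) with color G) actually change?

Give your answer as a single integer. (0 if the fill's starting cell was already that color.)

Answer: 33

Derivation:
After op 1 paint(4,3,K):
RRRRRR
RRRRRR
RRRRRR
RRRRRR
RRRKRR
RGGRRR
After op 2 fill(0,2,G) [33 cells changed]:
GGGGGG
GGGGGG
GGGGGG
GGGGGG
GGGKGG
GGGGGG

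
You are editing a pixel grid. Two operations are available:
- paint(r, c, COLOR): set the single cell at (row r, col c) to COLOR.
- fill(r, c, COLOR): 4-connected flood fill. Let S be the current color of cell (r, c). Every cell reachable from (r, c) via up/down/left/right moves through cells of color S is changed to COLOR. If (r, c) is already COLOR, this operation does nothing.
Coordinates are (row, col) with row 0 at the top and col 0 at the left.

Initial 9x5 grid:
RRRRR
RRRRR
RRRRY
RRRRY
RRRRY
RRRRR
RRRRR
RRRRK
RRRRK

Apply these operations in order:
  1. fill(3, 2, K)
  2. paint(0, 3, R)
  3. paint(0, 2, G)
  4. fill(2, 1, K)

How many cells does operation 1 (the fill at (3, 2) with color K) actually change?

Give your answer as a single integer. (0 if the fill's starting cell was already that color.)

Answer: 40

Derivation:
After op 1 fill(3,2,K) [40 cells changed]:
KKKKK
KKKKK
KKKKY
KKKKY
KKKKY
KKKKK
KKKKK
KKKKK
KKKKK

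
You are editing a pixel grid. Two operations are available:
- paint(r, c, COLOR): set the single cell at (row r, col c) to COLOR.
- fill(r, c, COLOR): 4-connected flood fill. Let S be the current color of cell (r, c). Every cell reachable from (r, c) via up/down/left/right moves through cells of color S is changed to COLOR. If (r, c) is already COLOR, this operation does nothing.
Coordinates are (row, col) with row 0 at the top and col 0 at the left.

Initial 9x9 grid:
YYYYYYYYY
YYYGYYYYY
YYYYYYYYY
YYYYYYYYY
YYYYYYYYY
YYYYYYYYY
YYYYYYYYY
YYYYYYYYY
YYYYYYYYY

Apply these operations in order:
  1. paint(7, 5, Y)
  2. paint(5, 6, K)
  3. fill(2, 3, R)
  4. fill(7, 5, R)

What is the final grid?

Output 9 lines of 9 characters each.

Answer: RRRRRRRRR
RRRGRRRRR
RRRRRRRRR
RRRRRRRRR
RRRRRRRRR
RRRRRRKRR
RRRRRRRRR
RRRRRRRRR
RRRRRRRRR

Derivation:
After op 1 paint(7,5,Y):
YYYYYYYYY
YYYGYYYYY
YYYYYYYYY
YYYYYYYYY
YYYYYYYYY
YYYYYYYYY
YYYYYYYYY
YYYYYYYYY
YYYYYYYYY
After op 2 paint(5,6,K):
YYYYYYYYY
YYYGYYYYY
YYYYYYYYY
YYYYYYYYY
YYYYYYYYY
YYYYYYKYY
YYYYYYYYY
YYYYYYYYY
YYYYYYYYY
After op 3 fill(2,3,R) [79 cells changed]:
RRRRRRRRR
RRRGRRRRR
RRRRRRRRR
RRRRRRRRR
RRRRRRRRR
RRRRRRKRR
RRRRRRRRR
RRRRRRRRR
RRRRRRRRR
After op 4 fill(7,5,R) [0 cells changed]:
RRRRRRRRR
RRRGRRRRR
RRRRRRRRR
RRRRRRRRR
RRRRRRRRR
RRRRRRKRR
RRRRRRRRR
RRRRRRRRR
RRRRRRRRR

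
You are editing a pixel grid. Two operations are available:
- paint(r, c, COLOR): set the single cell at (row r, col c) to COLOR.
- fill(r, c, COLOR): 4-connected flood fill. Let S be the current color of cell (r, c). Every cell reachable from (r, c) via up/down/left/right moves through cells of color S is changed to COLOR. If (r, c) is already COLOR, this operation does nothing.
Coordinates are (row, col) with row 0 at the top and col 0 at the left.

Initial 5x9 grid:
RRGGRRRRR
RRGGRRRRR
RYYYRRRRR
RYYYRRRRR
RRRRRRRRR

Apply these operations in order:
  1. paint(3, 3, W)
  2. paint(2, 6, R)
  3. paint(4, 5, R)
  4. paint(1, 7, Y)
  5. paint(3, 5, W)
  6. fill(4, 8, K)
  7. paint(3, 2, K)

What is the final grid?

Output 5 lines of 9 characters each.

Answer: KKGGKKKKK
KKGGKKKYK
KYYYKKKKK
KYKWKWKKK
KKKKKKKKK

Derivation:
After op 1 paint(3,3,W):
RRGGRRRRR
RRGGRRRRR
RYYYRRRRR
RYYWRRRRR
RRRRRRRRR
After op 2 paint(2,6,R):
RRGGRRRRR
RRGGRRRRR
RYYYRRRRR
RYYWRRRRR
RRRRRRRRR
After op 3 paint(4,5,R):
RRGGRRRRR
RRGGRRRRR
RYYYRRRRR
RYYWRRRRR
RRRRRRRRR
After op 4 paint(1,7,Y):
RRGGRRRRR
RRGGRRRYR
RYYYRRRRR
RYYWRRRRR
RRRRRRRRR
After op 5 paint(3,5,W):
RRGGRRRRR
RRGGRRRYR
RYYYRRRRR
RYYWRWRRR
RRRRRRRRR
After op 6 fill(4,8,K) [33 cells changed]:
KKGGKKKKK
KKGGKKKYK
KYYYKKKKK
KYYWKWKKK
KKKKKKKKK
After op 7 paint(3,2,K):
KKGGKKKKK
KKGGKKKYK
KYYYKKKKK
KYKWKWKKK
KKKKKKKKK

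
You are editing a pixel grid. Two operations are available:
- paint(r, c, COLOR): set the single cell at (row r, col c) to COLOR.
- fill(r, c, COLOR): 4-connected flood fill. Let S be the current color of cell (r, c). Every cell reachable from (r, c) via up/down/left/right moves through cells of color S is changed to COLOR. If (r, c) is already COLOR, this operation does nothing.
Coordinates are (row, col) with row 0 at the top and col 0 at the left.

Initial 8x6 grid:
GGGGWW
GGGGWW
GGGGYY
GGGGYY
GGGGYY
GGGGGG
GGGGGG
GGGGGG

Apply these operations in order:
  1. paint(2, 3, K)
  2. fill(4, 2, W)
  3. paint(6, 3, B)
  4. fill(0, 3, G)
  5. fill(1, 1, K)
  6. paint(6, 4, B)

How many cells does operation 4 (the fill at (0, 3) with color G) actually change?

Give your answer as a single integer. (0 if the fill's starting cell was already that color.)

After op 1 paint(2,3,K):
GGGGWW
GGGGWW
GGGKYY
GGGGYY
GGGGYY
GGGGGG
GGGGGG
GGGGGG
After op 2 fill(4,2,W) [37 cells changed]:
WWWWWW
WWWWWW
WWWKYY
WWWWYY
WWWWYY
WWWWWW
WWWWWW
WWWWWW
After op 3 paint(6,3,B):
WWWWWW
WWWWWW
WWWKYY
WWWWYY
WWWWYY
WWWWWW
WWWBWW
WWWWWW
After op 4 fill(0,3,G) [40 cells changed]:
GGGGGG
GGGGGG
GGGKYY
GGGGYY
GGGGYY
GGGGGG
GGGBGG
GGGGGG

Answer: 40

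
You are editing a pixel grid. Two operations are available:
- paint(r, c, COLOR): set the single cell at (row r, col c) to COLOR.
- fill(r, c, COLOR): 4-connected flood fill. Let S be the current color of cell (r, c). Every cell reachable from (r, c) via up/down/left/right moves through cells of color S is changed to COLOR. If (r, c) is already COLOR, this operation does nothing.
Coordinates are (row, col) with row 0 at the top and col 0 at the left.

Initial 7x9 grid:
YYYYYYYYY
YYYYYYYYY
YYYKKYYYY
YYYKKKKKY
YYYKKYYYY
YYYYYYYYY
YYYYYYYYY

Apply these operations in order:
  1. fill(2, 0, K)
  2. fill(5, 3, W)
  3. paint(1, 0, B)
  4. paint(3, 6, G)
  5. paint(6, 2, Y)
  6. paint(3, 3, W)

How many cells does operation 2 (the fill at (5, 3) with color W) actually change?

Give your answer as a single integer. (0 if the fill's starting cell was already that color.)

After op 1 fill(2,0,K) [54 cells changed]:
KKKKKKKKK
KKKKKKKKK
KKKKKKKKK
KKKKKKKKK
KKKKKKKKK
KKKKKKKKK
KKKKKKKKK
After op 2 fill(5,3,W) [63 cells changed]:
WWWWWWWWW
WWWWWWWWW
WWWWWWWWW
WWWWWWWWW
WWWWWWWWW
WWWWWWWWW
WWWWWWWWW

Answer: 63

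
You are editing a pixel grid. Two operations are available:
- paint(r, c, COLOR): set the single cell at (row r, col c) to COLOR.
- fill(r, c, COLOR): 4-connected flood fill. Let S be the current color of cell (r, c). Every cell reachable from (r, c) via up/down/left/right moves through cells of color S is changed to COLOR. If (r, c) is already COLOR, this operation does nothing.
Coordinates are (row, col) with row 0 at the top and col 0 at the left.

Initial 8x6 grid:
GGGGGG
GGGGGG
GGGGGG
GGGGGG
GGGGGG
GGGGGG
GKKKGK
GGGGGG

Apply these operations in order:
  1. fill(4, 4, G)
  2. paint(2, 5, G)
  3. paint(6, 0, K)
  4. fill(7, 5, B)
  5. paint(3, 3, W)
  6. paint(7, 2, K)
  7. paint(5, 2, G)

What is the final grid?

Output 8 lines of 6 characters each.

After op 1 fill(4,4,G) [0 cells changed]:
GGGGGG
GGGGGG
GGGGGG
GGGGGG
GGGGGG
GGGGGG
GKKKGK
GGGGGG
After op 2 paint(2,5,G):
GGGGGG
GGGGGG
GGGGGG
GGGGGG
GGGGGG
GGGGGG
GKKKGK
GGGGGG
After op 3 paint(6,0,K):
GGGGGG
GGGGGG
GGGGGG
GGGGGG
GGGGGG
GGGGGG
KKKKGK
GGGGGG
After op 4 fill(7,5,B) [43 cells changed]:
BBBBBB
BBBBBB
BBBBBB
BBBBBB
BBBBBB
BBBBBB
KKKKBK
BBBBBB
After op 5 paint(3,3,W):
BBBBBB
BBBBBB
BBBBBB
BBBWBB
BBBBBB
BBBBBB
KKKKBK
BBBBBB
After op 6 paint(7,2,K):
BBBBBB
BBBBBB
BBBBBB
BBBWBB
BBBBBB
BBBBBB
KKKKBK
BBKBBB
After op 7 paint(5,2,G):
BBBBBB
BBBBBB
BBBBBB
BBBWBB
BBBBBB
BBGBBB
KKKKBK
BBKBBB

Answer: BBBBBB
BBBBBB
BBBBBB
BBBWBB
BBBBBB
BBGBBB
KKKKBK
BBKBBB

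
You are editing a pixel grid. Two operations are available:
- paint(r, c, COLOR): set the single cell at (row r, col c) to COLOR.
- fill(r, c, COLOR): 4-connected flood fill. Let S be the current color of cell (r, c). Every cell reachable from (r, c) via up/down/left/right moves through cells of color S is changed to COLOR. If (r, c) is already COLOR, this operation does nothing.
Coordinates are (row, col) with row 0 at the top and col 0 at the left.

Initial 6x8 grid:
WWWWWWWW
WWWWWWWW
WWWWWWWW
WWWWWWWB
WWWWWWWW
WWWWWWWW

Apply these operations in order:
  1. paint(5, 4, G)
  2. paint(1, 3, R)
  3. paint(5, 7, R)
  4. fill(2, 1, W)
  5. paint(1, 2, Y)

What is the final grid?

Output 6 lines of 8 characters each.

After op 1 paint(5,4,G):
WWWWWWWW
WWWWWWWW
WWWWWWWW
WWWWWWWB
WWWWWWWW
WWWWGWWW
After op 2 paint(1,3,R):
WWWWWWWW
WWWRWWWW
WWWWWWWW
WWWWWWWB
WWWWWWWW
WWWWGWWW
After op 3 paint(5,7,R):
WWWWWWWW
WWWRWWWW
WWWWWWWW
WWWWWWWB
WWWWWWWW
WWWWGWWR
After op 4 fill(2,1,W) [0 cells changed]:
WWWWWWWW
WWWRWWWW
WWWWWWWW
WWWWWWWB
WWWWWWWW
WWWWGWWR
After op 5 paint(1,2,Y):
WWWWWWWW
WWYRWWWW
WWWWWWWW
WWWWWWWB
WWWWWWWW
WWWWGWWR

Answer: WWWWWWWW
WWYRWWWW
WWWWWWWW
WWWWWWWB
WWWWWWWW
WWWWGWWR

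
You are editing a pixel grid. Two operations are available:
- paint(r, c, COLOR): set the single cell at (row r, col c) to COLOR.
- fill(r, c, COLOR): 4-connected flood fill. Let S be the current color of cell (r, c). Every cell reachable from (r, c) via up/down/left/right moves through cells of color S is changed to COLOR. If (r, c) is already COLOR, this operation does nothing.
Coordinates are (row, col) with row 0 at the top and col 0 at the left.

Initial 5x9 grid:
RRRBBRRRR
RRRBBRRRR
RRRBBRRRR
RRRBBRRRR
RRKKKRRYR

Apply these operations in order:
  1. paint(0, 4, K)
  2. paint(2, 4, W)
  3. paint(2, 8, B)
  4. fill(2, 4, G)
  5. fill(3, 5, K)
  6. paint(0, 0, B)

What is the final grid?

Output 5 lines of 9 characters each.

After op 1 paint(0,4,K):
RRRBKRRRR
RRRBBRRRR
RRRBBRRRR
RRRBBRRRR
RRKKKRRYR
After op 2 paint(2,4,W):
RRRBKRRRR
RRRBBRRRR
RRRBWRRRR
RRRBBRRRR
RRKKKRRYR
After op 3 paint(2,8,B):
RRRBKRRRR
RRRBBRRRR
RRRBWRRRB
RRRBBRRRR
RRKKKRRYR
After op 4 fill(2,4,G) [1 cells changed]:
RRRBKRRRR
RRRBBRRRR
RRRBGRRRB
RRRBBRRRR
RRKKKRRYR
After op 5 fill(3,5,K) [18 cells changed]:
RRRBKKKKK
RRRBBKKKK
RRRBGKKKB
RRRBBKKKK
RRKKKKKYK
After op 6 paint(0,0,B):
BRRBKKKKK
RRRBBKKKK
RRRBGKKKB
RRRBBKKKK
RRKKKKKYK

Answer: BRRBKKKKK
RRRBBKKKK
RRRBGKKKB
RRRBBKKKK
RRKKKKKYK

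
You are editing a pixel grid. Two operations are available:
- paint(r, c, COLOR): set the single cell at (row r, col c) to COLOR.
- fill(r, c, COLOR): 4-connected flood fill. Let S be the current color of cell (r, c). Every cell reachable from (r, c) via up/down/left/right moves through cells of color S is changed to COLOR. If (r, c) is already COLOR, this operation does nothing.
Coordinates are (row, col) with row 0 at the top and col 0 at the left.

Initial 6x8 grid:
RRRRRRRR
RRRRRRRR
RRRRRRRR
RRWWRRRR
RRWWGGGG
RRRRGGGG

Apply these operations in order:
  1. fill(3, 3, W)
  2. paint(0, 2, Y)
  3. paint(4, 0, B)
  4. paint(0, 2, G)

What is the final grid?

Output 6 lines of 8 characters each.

Answer: RRGRRRRR
RRRRRRRR
RRRRRRRR
RRWWRRRR
BRWWGGGG
RRRRGGGG

Derivation:
After op 1 fill(3,3,W) [0 cells changed]:
RRRRRRRR
RRRRRRRR
RRRRRRRR
RRWWRRRR
RRWWGGGG
RRRRGGGG
After op 2 paint(0,2,Y):
RRYRRRRR
RRRRRRRR
RRRRRRRR
RRWWRRRR
RRWWGGGG
RRRRGGGG
After op 3 paint(4,0,B):
RRYRRRRR
RRRRRRRR
RRRRRRRR
RRWWRRRR
BRWWGGGG
RRRRGGGG
After op 4 paint(0,2,G):
RRGRRRRR
RRRRRRRR
RRRRRRRR
RRWWRRRR
BRWWGGGG
RRRRGGGG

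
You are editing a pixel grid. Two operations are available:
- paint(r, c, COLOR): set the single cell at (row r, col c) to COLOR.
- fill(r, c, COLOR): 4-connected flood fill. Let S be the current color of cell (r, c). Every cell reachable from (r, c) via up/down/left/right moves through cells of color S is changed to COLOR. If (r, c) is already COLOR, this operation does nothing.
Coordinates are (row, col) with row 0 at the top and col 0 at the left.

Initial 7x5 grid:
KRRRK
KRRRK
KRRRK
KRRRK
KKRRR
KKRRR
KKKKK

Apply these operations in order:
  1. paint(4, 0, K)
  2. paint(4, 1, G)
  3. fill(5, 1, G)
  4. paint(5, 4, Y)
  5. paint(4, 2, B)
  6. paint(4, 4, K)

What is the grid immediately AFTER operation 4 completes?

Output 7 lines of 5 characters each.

Answer: GRRRK
GRRRK
GRRRK
GRRRK
GGRRR
GGRRY
GGGGG

Derivation:
After op 1 paint(4,0,K):
KRRRK
KRRRK
KRRRK
KRRRK
KKRRR
KKRRR
KKKKK
After op 2 paint(4,1,G):
KRRRK
KRRRK
KRRRK
KRRRK
KGRRR
KKRRR
KKKKK
After op 3 fill(5,1,G) [12 cells changed]:
GRRRK
GRRRK
GRRRK
GRRRK
GGRRR
GGRRR
GGGGG
After op 4 paint(5,4,Y):
GRRRK
GRRRK
GRRRK
GRRRK
GGRRR
GGRRY
GGGGG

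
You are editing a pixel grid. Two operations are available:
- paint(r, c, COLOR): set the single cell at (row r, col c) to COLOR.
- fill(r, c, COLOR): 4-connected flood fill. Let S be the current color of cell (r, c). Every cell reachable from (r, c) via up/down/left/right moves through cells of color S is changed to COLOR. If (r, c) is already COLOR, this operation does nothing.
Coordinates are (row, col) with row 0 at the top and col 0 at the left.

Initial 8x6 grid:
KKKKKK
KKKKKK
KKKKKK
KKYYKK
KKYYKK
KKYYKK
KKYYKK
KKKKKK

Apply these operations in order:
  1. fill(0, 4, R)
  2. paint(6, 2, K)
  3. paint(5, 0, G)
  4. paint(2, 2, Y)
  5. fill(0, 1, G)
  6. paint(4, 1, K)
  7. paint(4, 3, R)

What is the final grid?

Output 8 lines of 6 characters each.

After op 1 fill(0,4,R) [40 cells changed]:
RRRRRR
RRRRRR
RRRRRR
RRYYRR
RRYYRR
RRYYRR
RRYYRR
RRRRRR
After op 2 paint(6,2,K):
RRRRRR
RRRRRR
RRRRRR
RRYYRR
RRYYRR
RRYYRR
RRKYRR
RRRRRR
After op 3 paint(5,0,G):
RRRRRR
RRRRRR
RRRRRR
RRYYRR
RRYYRR
GRYYRR
RRKYRR
RRRRRR
After op 4 paint(2,2,Y):
RRRRRR
RRRRRR
RRYRRR
RRYYRR
RRYYRR
GRYYRR
RRKYRR
RRRRRR
After op 5 fill(0,1,G) [38 cells changed]:
GGGGGG
GGGGGG
GGYGGG
GGYYGG
GGYYGG
GGYYGG
GGKYGG
GGGGGG
After op 6 paint(4,1,K):
GGGGGG
GGGGGG
GGYGGG
GGYYGG
GKYYGG
GGYYGG
GGKYGG
GGGGGG
After op 7 paint(4,3,R):
GGGGGG
GGGGGG
GGYGGG
GGYYGG
GKYRGG
GGYYGG
GGKYGG
GGGGGG

Answer: GGGGGG
GGGGGG
GGYGGG
GGYYGG
GKYRGG
GGYYGG
GGKYGG
GGGGGG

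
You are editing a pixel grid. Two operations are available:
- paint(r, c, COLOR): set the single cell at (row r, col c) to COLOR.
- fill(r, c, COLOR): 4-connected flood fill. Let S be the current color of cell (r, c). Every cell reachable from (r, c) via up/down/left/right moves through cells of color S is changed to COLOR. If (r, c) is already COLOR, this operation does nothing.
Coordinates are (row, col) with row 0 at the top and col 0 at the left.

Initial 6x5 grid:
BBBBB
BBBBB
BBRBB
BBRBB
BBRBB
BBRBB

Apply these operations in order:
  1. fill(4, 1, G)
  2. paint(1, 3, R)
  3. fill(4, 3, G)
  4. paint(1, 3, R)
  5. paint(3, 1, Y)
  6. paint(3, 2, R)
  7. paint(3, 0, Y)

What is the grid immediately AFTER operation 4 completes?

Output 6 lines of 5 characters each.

Answer: GGGGG
GGGRG
GGRGG
GGRGG
GGRGG
GGRGG

Derivation:
After op 1 fill(4,1,G) [26 cells changed]:
GGGGG
GGGGG
GGRGG
GGRGG
GGRGG
GGRGG
After op 2 paint(1,3,R):
GGGGG
GGGRG
GGRGG
GGRGG
GGRGG
GGRGG
After op 3 fill(4,3,G) [0 cells changed]:
GGGGG
GGGRG
GGRGG
GGRGG
GGRGG
GGRGG
After op 4 paint(1,3,R):
GGGGG
GGGRG
GGRGG
GGRGG
GGRGG
GGRGG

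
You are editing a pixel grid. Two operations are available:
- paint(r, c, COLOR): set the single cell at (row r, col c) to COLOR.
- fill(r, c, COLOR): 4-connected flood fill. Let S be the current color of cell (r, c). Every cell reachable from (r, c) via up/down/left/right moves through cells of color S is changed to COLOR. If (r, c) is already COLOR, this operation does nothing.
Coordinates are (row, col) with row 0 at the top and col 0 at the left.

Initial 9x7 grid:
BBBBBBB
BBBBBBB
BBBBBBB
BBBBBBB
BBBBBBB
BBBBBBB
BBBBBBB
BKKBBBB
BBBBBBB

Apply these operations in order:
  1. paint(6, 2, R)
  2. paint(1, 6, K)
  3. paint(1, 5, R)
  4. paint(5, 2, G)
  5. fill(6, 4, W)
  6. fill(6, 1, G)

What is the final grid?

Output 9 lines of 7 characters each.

Answer: GGGGGGG
GGGGGRK
GGGGGGG
GGGGGGG
GGGGGGG
GGGGGGG
GGRGGGG
GKKGGGG
GGGGGGG

Derivation:
After op 1 paint(6,2,R):
BBBBBBB
BBBBBBB
BBBBBBB
BBBBBBB
BBBBBBB
BBBBBBB
BBRBBBB
BKKBBBB
BBBBBBB
After op 2 paint(1,6,K):
BBBBBBB
BBBBBBK
BBBBBBB
BBBBBBB
BBBBBBB
BBBBBBB
BBRBBBB
BKKBBBB
BBBBBBB
After op 3 paint(1,5,R):
BBBBBBB
BBBBBRK
BBBBBBB
BBBBBBB
BBBBBBB
BBBBBBB
BBRBBBB
BKKBBBB
BBBBBBB
After op 4 paint(5,2,G):
BBBBBBB
BBBBBRK
BBBBBBB
BBBBBBB
BBBBBBB
BBGBBBB
BBRBBBB
BKKBBBB
BBBBBBB
After op 5 fill(6,4,W) [57 cells changed]:
WWWWWWW
WWWWWRK
WWWWWWW
WWWWWWW
WWWWWWW
WWGWWWW
WWRWWWW
WKKWWWW
WWWWWWW
After op 6 fill(6,1,G) [57 cells changed]:
GGGGGGG
GGGGGRK
GGGGGGG
GGGGGGG
GGGGGGG
GGGGGGG
GGRGGGG
GKKGGGG
GGGGGGG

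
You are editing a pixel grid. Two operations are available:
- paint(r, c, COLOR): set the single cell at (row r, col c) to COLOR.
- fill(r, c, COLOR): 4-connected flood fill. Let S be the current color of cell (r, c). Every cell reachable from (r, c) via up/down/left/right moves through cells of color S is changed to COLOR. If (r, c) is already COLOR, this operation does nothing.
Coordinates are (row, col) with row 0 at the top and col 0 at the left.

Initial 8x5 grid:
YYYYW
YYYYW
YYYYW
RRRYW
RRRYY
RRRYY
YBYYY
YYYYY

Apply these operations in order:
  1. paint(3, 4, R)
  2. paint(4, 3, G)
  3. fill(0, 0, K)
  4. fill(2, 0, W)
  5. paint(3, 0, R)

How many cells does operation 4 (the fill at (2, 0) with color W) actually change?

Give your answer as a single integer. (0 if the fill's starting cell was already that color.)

Answer: 13

Derivation:
After op 1 paint(3,4,R):
YYYYW
YYYYW
YYYYW
RRRYR
RRRYY
RRRYY
YBYYY
YYYYY
After op 2 paint(4,3,G):
YYYYW
YYYYW
YYYYW
RRRYR
RRRGY
RRRYY
YBYYY
YYYYY
After op 3 fill(0,0,K) [13 cells changed]:
KKKKW
KKKKW
KKKKW
RRRKR
RRRGY
RRRYY
YBYYY
YYYYY
After op 4 fill(2,0,W) [13 cells changed]:
WWWWW
WWWWW
WWWWW
RRRWR
RRRGY
RRRYY
YBYYY
YYYYY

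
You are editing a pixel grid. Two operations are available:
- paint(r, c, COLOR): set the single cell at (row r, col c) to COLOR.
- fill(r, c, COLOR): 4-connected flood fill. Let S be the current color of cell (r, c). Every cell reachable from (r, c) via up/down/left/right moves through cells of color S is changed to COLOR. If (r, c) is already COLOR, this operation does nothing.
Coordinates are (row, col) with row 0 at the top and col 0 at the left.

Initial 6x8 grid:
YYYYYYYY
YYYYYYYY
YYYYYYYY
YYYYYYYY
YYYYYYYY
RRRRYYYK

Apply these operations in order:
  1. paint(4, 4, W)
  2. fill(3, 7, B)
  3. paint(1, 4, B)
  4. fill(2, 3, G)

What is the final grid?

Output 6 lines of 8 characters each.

After op 1 paint(4,4,W):
YYYYYYYY
YYYYYYYY
YYYYYYYY
YYYYYYYY
YYYYWYYY
RRRRYYYK
After op 2 fill(3,7,B) [42 cells changed]:
BBBBBBBB
BBBBBBBB
BBBBBBBB
BBBBBBBB
BBBBWBBB
RRRRBBBK
After op 3 paint(1,4,B):
BBBBBBBB
BBBBBBBB
BBBBBBBB
BBBBBBBB
BBBBWBBB
RRRRBBBK
After op 4 fill(2,3,G) [42 cells changed]:
GGGGGGGG
GGGGGGGG
GGGGGGGG
GGGGGGGG
GGGGWGGG
RRRRGGGK

Answer: GGGGGGGG
GGGGGGGG
GGGGGGGG
GGGGGGGG
GGGGWGGG
RRRRGGGK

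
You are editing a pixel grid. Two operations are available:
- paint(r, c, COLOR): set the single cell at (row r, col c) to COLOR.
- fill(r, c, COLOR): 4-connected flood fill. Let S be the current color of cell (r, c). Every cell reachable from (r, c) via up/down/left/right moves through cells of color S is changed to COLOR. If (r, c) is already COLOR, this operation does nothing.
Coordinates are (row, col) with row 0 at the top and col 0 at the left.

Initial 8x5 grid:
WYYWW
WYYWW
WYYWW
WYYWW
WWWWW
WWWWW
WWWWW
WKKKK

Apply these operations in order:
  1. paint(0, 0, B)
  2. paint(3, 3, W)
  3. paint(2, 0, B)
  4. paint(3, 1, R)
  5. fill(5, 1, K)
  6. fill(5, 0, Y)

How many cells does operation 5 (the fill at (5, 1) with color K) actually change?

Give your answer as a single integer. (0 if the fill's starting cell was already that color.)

After op 1 paint(0,0,B):
BYYWW
WYYWW
WYYWW
WYYWW
WWWWW
WWWWW
WWWWW
WKKKK
After op 2 paint(3,3,W):
BYYWW
WYYWW
WYYWW
WYYWW
WWWWW
WWWWW
WWWWW
WKKKK
After op 3 paint(2,0,B):
BYYWW
WYYWW
BYYWW
WYYWW
WWWWW
WWWWW
WWWWW
WKKKK
After op 4 paint(3,1,R):
BYYWW
WYYWW
BYYWW
WRYWW
WWWWW
WWWWW
WWWWW
WKKKK
After op 5 fill(5,1,K) [25 cells changed]:
BYYKK
WYYKK
BYYKK
KRYKK
KKKKK
KKKKK
KKKKK
KKKKK

Answer: 25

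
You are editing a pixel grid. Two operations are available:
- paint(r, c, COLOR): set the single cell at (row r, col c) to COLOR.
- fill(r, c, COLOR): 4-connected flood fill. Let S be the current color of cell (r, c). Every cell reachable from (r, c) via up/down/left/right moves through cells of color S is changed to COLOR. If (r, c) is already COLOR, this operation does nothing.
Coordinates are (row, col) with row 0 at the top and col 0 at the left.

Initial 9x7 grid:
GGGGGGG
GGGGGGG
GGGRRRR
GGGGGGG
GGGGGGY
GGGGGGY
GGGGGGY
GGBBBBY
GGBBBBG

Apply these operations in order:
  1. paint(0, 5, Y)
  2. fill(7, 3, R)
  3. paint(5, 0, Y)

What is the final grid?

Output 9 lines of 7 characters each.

Answer: GGGGGYG
GGGGGGG
GGGRRRR
GGGGGGG
GGGGGGY
YGGGGGY
GGGGGGY
GGRRRRY
GGRRRRG

Derivation:
After op 1 paint(0,5,Y):
GGGGGYG
GGGGGGG
GGGRRRR
GGGGGGG
GGGGGGY
GGGGGGY
GGGGGGY
GGBBBBY
GGBBBBG
After op 2 fill(7,3,R) [8 cells changed]:
GGGGGYG
GGGGGGG
GGGRRRR
GGGGGGG
GGGGGGY
GGGGGGY
GGGGGGY
GGRRRRY
GGRRRRG
After op 3 paint(5,0,Y):
GGGGGYG
GGGGGGG
GGGRRRR
GGGGGGG
GGGGGGY
YGGGGGY
GGGGGGY
GGRRRRY
GGRRRRG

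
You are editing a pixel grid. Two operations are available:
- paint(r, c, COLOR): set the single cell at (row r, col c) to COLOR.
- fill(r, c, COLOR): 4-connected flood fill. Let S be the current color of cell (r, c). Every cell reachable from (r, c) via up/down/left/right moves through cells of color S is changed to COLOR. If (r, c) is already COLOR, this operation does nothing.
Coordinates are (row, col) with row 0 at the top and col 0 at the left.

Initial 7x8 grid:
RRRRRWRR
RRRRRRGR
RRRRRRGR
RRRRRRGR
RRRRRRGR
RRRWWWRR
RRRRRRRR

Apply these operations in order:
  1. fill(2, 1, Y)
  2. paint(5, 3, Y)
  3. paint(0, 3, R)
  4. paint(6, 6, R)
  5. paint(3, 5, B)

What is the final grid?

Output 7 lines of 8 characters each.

Answer: YYYRYWYY
YYYYYYGY
YYYYYYGY
YYYYYBGY
YYYYYYGY
YYYYWWYY
YYYYYYRY

Derivation:
After op 1 fill(2,1,Y) [48 cells changed]:
YYYYYWYY
YYYYYYGY
YYYYYYGY
YYYYYYGY
YYYYYYGY
YYYWWWYY
YYYYYYYY
After op 2 paint(5,3,Y):
YYYYYWYY
YYYYYYGY
YYYYYYGY
YYYYYYGY
YYYYYYGY
YYYYWWYY
YYYYYYYY
After op 3 paint(0,3,R):
YYYRYWYY
YYYYYYGY
YYYYYYGY
YYYYYYGY
YYYYYYGY
YYYYWWYY
YYYYYYYY
After op 4 paint(6,6,R):
YYYRYWYY
YYYYYYGY
YYYYYYGY
YYYYYYGY
YYYYYYGY
YYYYWWYY
YYYYYYRY
After op 5 paint(3,5,B):
YYYRYWYY
YYYYYYGY
YYYYYYGY
YYYYYBGY
YYYYYYGY
YYYYWWYY
YYYYYYRY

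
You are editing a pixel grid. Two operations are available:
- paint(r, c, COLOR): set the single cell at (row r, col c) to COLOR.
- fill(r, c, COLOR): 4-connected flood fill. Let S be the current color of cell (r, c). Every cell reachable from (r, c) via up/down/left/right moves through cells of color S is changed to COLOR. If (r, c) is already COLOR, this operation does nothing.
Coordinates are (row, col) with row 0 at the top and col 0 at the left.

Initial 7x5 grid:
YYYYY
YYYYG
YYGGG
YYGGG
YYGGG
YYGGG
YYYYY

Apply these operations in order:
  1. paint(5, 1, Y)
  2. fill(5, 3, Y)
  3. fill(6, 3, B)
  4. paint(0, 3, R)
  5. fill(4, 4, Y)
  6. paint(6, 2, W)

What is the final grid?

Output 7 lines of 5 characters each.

After op 1 paint(5,1,Y):
YYYYY
YYYYG
YYGGG
YYGGG
YYGGG
YYGGG
YYYYY
After op 2 fill(5,3,Y) [13 cells changed]:
YYYYY
YYYYY
YYYYY
YYYYY
YYYYY
YYYYY
YYYYY
After op 3 fill(6,3,B) [35 cells changed]:
BBBBB
BBBBB
BBBBB
BBBBB
BBBBB
BBBBB
BBBBB
After op 4 paint(0,3,R):
BBBRB
BBBBB
BBBBB
BBBBB
BBBBB
BBBBB
BBBBB
After op 5 fill(4,4,Y) [34 cells changed]:
YYYRY
YYYYY
YYYYY
YYYYY
YYYYY
YYYYY
YYYYY
After op 6 paint(6,2,W):
YYYRY
YYYYY
YYYYY
YYYYY
YYYYY
YYYYY
YYWYY

Answer: YYYRY
YYYYY
YYYYY
YYYYY
YYYYY
YYYYY
YYWYY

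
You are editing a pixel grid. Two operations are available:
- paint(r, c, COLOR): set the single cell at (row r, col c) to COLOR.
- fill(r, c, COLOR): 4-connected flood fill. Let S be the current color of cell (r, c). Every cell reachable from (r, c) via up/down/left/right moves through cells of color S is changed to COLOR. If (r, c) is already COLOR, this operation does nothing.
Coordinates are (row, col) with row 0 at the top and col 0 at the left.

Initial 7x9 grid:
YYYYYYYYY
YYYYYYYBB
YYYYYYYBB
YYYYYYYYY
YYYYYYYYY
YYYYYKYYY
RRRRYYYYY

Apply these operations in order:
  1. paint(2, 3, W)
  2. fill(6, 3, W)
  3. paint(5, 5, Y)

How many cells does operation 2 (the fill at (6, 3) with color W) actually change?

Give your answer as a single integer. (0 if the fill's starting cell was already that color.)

After op 1 paint(2,3,W):
YYYYYYYYY
YYYYYYYBB
YYYWYYYBB
YYYYYYYYY
YYYYYYYYY
YYYYYKYYY
RRRRYYYYY
After op 2 fill(6,3,W) [4 cells changed]:
YYYYYYYYY
YYYYYYYBB
YYYWYYYBB
YYYYYYYYY
YYYYYYYYY
YYYYYKYYY
WWWWYYYYY

Answer: 4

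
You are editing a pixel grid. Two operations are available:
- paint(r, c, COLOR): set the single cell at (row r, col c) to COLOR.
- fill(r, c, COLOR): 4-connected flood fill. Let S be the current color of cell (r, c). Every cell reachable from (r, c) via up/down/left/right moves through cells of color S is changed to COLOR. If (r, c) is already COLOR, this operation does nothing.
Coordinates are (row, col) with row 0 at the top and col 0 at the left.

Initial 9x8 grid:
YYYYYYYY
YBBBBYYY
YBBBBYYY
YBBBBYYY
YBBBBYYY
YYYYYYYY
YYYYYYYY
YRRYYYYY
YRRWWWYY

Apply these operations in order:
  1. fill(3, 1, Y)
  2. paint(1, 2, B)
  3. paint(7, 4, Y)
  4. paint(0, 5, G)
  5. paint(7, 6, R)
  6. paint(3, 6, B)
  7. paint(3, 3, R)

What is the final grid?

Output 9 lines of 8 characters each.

Answer: YYYYYGYY
YYBYYYYY
YYYYYYYY
YYYRYYBY
YYYYYYYY
YYYYYYYY
YYYYYYYY
YRRYYYRY
YRRWWWYY

Derivation:
After op 1 fill(3,1,Y) [16 cells changed]:
YYYYYYYY
YYYYYYYY
YYYYYYYY
YYYYYYYY
YYYYYYYY
YYYYYYYY
YYYYYYYY
YRRYYYYY
YRRWWWYY
After op 2 paint(1,2,B):
YYYYYYYY
YYBYYYYY
YYYYYYYY
YYYYYYYY
YYYYYYYY
YYYYYYYY
YYYYYYYY
YRRYYYYY
YRRWWWYY
After op 3 paint(7,4,Y):
YYYYYYYY
YYBYYYYY
YYYYYYYY
YYYYYYYY
YYYYYYYY
YYYYYYYY
YYYYYYYY
YRRYYYYY
YRRWWWYY
After op 4 paint(0,5,G):
YYYYYGYY
YYBYYYYY
YYYYYYYY
YYYYYYYY
YYYYYYYY
YYYYYYYY
YYYYYYYY
YRRYYYYY
YRRWWWYY
After op 5 paint(7,6,R):
YYYYYGYY
YYBYYYYY
YYYYYYYY
YYYYYYYY
YYYYYYYY
YYYYYYYY
YYYYYYYY
YRRYYYRY
YRRWWWYY
After op 6 paint(3,6,B):
YYYYYGYY
YYBYYYYY
YYYYYYYY
YYYYYYBY
YYYYYYYY
YYYYYYYY
YYYYYYYY
YRRYYYRY
YRRWWWYY
After op 7 paint(3,3,R):
YYYYYGYY
YYBYYYYY
YYYYYYYY
YYYRYYBY
YYYYYYYY
YYYYYYYY
YYYYYYYY
YRRYYYRY
YRRWWWYY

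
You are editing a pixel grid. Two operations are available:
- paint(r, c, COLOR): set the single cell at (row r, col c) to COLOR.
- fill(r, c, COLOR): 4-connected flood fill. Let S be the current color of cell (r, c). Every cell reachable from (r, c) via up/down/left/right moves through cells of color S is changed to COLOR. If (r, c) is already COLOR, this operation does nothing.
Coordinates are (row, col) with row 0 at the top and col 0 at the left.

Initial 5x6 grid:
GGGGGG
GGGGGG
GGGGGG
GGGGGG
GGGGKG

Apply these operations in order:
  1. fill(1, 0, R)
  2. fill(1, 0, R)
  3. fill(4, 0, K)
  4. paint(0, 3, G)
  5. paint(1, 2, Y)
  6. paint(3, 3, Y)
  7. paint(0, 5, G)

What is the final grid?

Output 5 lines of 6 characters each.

After op 1 fill(1,0,R) [29 cells changed]:
RRRRRR
RRRRRR
RRRRRR
RRRRRR
RRRRKR
After op 2 fill(1,0,R) [0 cells changed]:
RRRRRR
RRRRRR
RRRRRR
RRRRRR
RRRRKR
After op 3 fill(4,0,K) [29 cells changed]:
KKKKKK
KKKKKK
KKKKKK
KKKKKK
KKKKKK
After op 4 paint(0,3,G):
KKKGKK
KKKKKK
KKKKKK
KKKKKK
KKKKKK
After op 5 paint(1,2,Y):
KKKGKK
KKYKKK
KKKKKK
KKKKKK
KKKKKK
After op 6 paint(3,3,Y):
KKKGKK
KKYKKK
KKKKKK
KKKYKK
KKKKKK
After op 7 paint(0,5,G):
KKKGKG
KKYKKK
KKKKKK
KKKYKK
KKKKKK

Answer: KKKGKG
KKYKKK
KKKKKK
KKKYKK
KKKKKK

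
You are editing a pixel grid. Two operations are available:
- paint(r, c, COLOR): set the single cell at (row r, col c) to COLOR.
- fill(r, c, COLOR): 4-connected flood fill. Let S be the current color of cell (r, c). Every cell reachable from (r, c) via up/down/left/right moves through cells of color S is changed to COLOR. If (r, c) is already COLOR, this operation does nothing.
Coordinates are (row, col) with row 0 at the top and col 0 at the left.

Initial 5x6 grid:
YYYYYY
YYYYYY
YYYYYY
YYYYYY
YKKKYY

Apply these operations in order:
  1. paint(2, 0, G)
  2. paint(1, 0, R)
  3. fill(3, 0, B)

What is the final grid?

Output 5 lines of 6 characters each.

After op 1 paint(2,0,G):
YYYYYY
YYYYYY
GYYYYY
YYYYYY
YKKKYY
After op 2 paint(1,0,R):
YYYYYY
RYYYYY
GYYYYY
YYYYYY
YKKKYY
After op 3 fill(3,0,B) [25 cells changed]:
BBBBBB
RBBBBB
GBBBBB
BBBBBB
BKKKBB

Answer: BBBBBB
RBBBBB
GBBBBB
BBBBBB
BKKKBB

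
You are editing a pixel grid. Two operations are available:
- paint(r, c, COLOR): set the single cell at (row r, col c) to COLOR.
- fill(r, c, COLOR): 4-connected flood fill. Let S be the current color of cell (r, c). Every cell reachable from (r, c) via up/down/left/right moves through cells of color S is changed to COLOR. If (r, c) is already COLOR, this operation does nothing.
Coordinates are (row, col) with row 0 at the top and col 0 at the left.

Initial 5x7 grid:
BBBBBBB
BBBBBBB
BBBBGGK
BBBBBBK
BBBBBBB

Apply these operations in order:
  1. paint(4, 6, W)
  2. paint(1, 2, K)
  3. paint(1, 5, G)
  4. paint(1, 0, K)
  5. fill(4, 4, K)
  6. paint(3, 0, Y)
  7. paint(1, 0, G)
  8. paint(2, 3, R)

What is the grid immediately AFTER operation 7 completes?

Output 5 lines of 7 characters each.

Answer: KKKKKKK
GKKKKGK
KKKKGGK
YKKKKKK
KKKKKKW

Derivation:
After op 1 paint(4,6,W):
BBBBBBB
BBBBBBB
BBBBGGK
BBBBBBK
BBBBBBW
After op 2 paint(1,2,K):
BBBBBBB
BBKBBBB
BBBBGGK
BBBBBBK
BBBBBBW
After op 3 paint(1,5,G):
BBBBBBB
BBKBBGB
BBBBGGK
BBBBBBK
BBBBBBW
After op 4 paint(1,0,K):
BBBBBBB
KBKBBGB
BBBBGGK
BBBBBBK
BBBBBBW
After op 5 fill(4,4,K) [27 cells changed]:
KKKKKKK
KKKKKGK
KKKKGGK
KKKKKKK
KKKKKKW
After op 6 paint(3,0,Y):
KKKKKKK
KKKKKGK
KKKKGGK
YKKKKKK
KKKKKKW
After op 7 paint(1,0,G):
KKKKKKK
GKKKKGK
KKKKGGK
YKKKKKK
KKKKKKW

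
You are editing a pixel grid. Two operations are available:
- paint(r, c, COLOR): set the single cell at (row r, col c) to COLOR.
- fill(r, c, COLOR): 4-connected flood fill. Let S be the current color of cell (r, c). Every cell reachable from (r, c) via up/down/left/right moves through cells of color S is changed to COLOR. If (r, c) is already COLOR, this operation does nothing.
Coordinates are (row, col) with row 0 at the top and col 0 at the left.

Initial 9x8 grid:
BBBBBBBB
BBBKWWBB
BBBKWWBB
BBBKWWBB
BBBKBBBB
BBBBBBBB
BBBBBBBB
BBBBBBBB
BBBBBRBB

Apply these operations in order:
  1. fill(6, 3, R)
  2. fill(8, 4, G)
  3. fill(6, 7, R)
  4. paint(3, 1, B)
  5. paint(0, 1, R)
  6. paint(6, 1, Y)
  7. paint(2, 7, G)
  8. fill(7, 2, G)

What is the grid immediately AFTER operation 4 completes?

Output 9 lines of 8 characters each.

After op 1 fill(6,3,R) [61 cells changed]:
RRRRRRRR
RRRKWWRR
RRRKWWRR
RRRKWWRR
RRRKRRRR
RRRRRRRR
RRRRRRRR
RRRRRRRR
RRRRRRRR
After op 2 fill(8,4,G) [62 cells changed]:
GGGGGGGG
GGGKWWGG
GGGKWWGG
GGGKWWGG
GGGKGGGG
GGGGGGGG
GGGGGGGG
GGGGGGGG
GGGGGGGG
After op 3 fill(6,7,R) [62 cells changed]:
RRRRRRRR
RRRKWWRR
RRRKWWRR
RRRKWWRR
RRRKRRRR
RRRRRRRR
RRRRRRRR
RRRRRRRR
RRRRRRRR
After op 4 paint(3,1,B):
RRRRRRRR
RRRKWWRR
RRRKWWRR
RBRKWWRR
RRRKRRRR
RRRRRRRR
RRRRRRRR
RRRRRRRR
RRRRRRRR

Answer: RRRRRRRR
RRRKWWRR
RRRKWWRR
RBRKWWRR
RRRKRRRR
RRRRRRRR
RRRRRRRR
RRRRRRRR
RRRRRRRR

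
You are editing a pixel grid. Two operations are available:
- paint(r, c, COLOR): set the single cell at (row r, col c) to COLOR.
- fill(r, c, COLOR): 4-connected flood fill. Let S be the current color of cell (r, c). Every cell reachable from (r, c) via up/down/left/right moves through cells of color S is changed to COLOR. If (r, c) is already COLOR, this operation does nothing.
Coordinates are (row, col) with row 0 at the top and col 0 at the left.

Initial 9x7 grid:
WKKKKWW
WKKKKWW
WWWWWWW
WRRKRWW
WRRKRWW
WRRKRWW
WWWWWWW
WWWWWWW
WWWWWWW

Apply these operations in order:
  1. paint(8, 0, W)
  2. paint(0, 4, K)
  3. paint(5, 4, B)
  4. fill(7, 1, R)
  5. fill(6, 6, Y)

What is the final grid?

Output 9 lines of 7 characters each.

After op 1 paint(8,0,W):
WKKKKWW
WKKKKWW
WWWWWWW
WRRKRWW
WRRKRWW
WRRKRWW
WWWWWWW
WWWWWWW
WWWWWWW
After op 2 paint(0,4,K):
WKKKKWW
WKKKKWW
WWWWWWW
WRRKRWW
WRRKRWW
WRRKRWW
WWWWWWW
WWWWWWW
WWWWWWW
After op 3 paint(5,4,B):
WKKKKWW
WKKKKWW
WWWWWWW
WRRKRWW
WRRKRWW
WRRKBWW
WWWWWWW
WWWWWWW
WWWWWWW
After op 4 fill(7,1,R) [43 cells changed]:
RKKKKRR
RKKKKRR
RRRRRRR
RRRKRRR
RRRKRRR
RRRKBRR
RRRRRRR
RRRRRRR
RRRRRRR
After op 5 fill(6,6,Y) [51 cells changed]:
YKKKKYY
YKKKKYY
YYYYYYY
YYYKYYY
YYYKYYY
YYYKBYY
YYYYYYY
YYYYYYY
YYYYYYY

Answer: YKKKKYY
YKKKKYY
YYYYYYY
YYYKYYY
YYYKYYY
YYYKBYY
YYYYYYY
YYYYYYY
YYYYYYY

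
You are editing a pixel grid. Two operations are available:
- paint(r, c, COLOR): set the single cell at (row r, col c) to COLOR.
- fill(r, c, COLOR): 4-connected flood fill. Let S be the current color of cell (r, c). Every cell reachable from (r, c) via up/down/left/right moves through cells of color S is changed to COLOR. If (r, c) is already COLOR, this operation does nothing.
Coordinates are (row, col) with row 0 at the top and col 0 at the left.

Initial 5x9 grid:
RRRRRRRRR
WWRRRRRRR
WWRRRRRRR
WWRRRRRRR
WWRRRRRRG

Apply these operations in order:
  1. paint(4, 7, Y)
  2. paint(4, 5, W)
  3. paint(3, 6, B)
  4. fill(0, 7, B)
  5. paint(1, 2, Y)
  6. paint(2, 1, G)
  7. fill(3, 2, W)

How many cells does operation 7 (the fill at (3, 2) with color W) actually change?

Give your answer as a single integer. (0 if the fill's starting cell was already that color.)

After op 1 paint(4,7,Y):
RRRRRRRRR
WWRRRRRRR
WWRRRRRRR
WWRRRRRRR
WWRRRRRYG
After op 2 paint(4,5,W):
RRRRRRRRR
WWRRRRRRR
WWRRRRRRR
WWRRRRRRR
WWRRRWRYG
After op 3 paint(3,6,B):
RRRRRRRRR
WWRRRRRRR
WWRRRRRRR
WWRRRRBRR
WWRRRWRYG
After op 4 fill(0,7,B) [32 cells changed]:
BBBBBBBBB
WWBBBBBBB
WWBBBBBBB
WWBBBBBBB
WWBBBWRYG
After op 5 paint(1,2,Y):
BBBBBBBBB
WWYBBBBBB
WWBBBBBBB
WWBBBBBBB
WWBBBWRYG
After op 6 paint(2,1,G):
BBBBBBBBB
WWYBBBBBB
WGBBBBBBB
WWBBBBBBB
WWBBBWRYG
After op 7 fill(3,2,W) [32 cells changed]:
WWWWWWWWW
WWYWWWWWW
WGWWWWWWW
WWWWWWWWW
WWWWWWRYG

Answer: 32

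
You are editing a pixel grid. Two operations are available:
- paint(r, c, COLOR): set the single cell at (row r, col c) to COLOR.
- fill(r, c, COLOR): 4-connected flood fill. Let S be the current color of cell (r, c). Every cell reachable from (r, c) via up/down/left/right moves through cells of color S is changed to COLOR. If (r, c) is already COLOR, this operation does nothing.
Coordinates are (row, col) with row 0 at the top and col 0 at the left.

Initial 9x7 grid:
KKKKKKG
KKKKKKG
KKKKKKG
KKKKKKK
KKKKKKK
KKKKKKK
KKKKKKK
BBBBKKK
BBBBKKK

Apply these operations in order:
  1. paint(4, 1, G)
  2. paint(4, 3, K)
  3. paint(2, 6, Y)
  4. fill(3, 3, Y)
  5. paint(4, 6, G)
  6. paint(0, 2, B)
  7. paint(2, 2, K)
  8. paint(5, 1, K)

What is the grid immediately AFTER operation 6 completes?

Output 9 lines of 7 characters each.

Answer: YYBYYYG
YYYYYYG
YYYYYYY
YYYYYYY
YGYYYYG
YYYYYYY
YYYYYYY
BBBBYYY
BBBBYYY

Derivation:
After op 1 paint(4,1,G):
KKKKKKG
KKKKKKG
KKKKKKG
KKKKKKK
KGKKKKK
KKKKKKK
KKKKKKK
BBBBKKK
BBBBKKK
After op 2 paint(4,3,K):
KKKKKKG
KKKKKKG
KKKKKKG
KKKKKKK
KGKKKKK
KKKKKKK
KKKKKKK
BBBBKKK
BBBBKKK
After op 3 paint(2,6,Y):
KKKKKKG
KKKKKKG
KKKKKKY
KKKKKKK
KGKKKKK
KKKKKKK
KKKKKKK
BBBBKKK
BBBBKKK
After op 4 fill(3,3,Y) [51 cells changed]:
YYYYYYG
YYYYYYG
YYYYYYY
YYYYYYY
YGYYYYY
YYYYYYY
YYYYYYY
BBBBYYY
BBBBYYY
After op 5 paint(4,6,G):
YYYYYYG
YYYYYYG
YYYYYYY
YYYYYYY
YGYYYYG
YYYYYYY
YYYYYYY
BBBBYYY
BBBBYYY
After op 6 paint(0,2,B):
YYBYYYG
YYYYYYG
YYYYYYY
YYYYYYY
YGYYYYG
YYYYYYY
YYYYYYY
BBBBYYY
BBBBYYY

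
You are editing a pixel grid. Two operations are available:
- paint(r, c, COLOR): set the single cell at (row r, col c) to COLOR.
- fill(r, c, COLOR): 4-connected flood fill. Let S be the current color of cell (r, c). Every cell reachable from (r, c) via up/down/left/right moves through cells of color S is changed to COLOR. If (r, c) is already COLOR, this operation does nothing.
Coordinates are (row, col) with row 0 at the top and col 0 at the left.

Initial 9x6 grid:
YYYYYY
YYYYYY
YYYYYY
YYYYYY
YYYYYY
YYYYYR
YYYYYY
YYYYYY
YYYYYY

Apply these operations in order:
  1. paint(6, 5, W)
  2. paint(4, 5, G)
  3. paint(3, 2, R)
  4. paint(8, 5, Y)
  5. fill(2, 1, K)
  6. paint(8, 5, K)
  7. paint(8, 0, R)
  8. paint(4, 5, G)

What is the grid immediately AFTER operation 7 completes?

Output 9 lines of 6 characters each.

Answer: KKKKKK
KKKKKK
KKKKKK
KKRKKK
KKKKKG
KKKKKR
KKKKKW
KKKKKK
RKKKKK

Derivation:
After op 1 paint(6,5,W):
YYYYYY
YYYYYY
YYYYYY
YYYYYY
YYYYYY
YYYYYR
YYYYYW
YYYYYY
YYYYYY
After op 2 paint(4,5,G):
YYYYYY
YYYYYY
YYYYYY
YYYYYY
YYYYYG
YYYYYR
YYYYYW
YYYYYY
YYYYYY
After op 3 paint(3,2,R):
YYYYYY
YYYYYY
YYYYYY
YYRYYY
YYYYYG
YYYYYR
YYYYYW
YYYYYY
YYYYYY
After op 4 paint(8,5,Y):
YYYYYY
YYYYYY
YYYYYY
YYRYYY
YYYYYG
YYYYYR
YYYYYW
YYYYYY
YYYYYY
After op 5 fill(2,1,K) [50 cells changed]:
KKKKKK
KKKKKK
KKKKKK
KKRKKK
KKKKKG
KKKKKR
KKKKKW
KKKKKK
KKKKKK
After op 6 paint(8,5,K):
KKKKKK
KKKKKK
KKKKKK
KKRKKK
KKKKKG
KKKKKR
KKKKKW
KKKKKK
KKKKKK
After op 7 paint(8,0,R):
KKKKKK
KKKKKK
KKKKKK
KKRKKK
KKKKKG
KKKKKR
KKKKKW
KKKKKK
RKKKKK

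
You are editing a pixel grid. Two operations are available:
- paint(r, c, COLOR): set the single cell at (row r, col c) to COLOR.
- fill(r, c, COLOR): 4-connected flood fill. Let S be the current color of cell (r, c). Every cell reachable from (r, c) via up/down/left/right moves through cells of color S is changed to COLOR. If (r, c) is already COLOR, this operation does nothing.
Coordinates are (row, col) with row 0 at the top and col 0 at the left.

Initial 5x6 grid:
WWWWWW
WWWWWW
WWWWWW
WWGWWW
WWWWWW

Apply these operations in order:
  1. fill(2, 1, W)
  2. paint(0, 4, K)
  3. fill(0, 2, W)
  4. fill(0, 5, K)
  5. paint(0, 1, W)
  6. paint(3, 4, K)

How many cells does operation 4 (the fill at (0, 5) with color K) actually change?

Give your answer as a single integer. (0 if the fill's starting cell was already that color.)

Answer: 28

Derivation:
After op 1 fill(2,1,W) [0 cells changed]:
WWWWWW
WWWWWW
WWWWWW
WWGWWW
WWWWWW
After op 2 paint(0,4,K):
WWWWKW
WWWWWW
WWWWWW
WWGWWW
WWWWWW
After op 3 fill(0,2,W) [0 cells changed]:
WWWWKW
WWWWWW
WWWWWW
WWGWWW
WWWWWW
After op 4 fill(0,5,K) [28 cells changed]:
KKKKKK
KKKKKK
KKKKKK
KKGKKK
KKKKKK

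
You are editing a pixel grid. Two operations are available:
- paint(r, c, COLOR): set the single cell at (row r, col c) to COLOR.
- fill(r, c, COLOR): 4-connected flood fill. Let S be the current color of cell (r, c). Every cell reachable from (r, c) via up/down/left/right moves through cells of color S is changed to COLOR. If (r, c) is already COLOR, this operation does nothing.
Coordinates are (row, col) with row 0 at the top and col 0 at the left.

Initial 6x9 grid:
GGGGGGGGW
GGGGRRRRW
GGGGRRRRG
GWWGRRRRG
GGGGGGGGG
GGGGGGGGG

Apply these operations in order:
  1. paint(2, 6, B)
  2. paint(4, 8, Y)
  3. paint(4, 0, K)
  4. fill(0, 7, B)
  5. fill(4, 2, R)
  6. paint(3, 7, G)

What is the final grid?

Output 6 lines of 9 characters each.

After op 1 paint(2,6,B):
GGGGGGGGW
GGGGRRRRW
GGGGRRBRG
GWWGRRRRG
GGGGGGGGG
GGGGGGGGG
After op 2 paint(4,8,Y):
GGGGGGGGW
GGGGRRRRW
GGGGRRBRG
GWWGRRRRG
GGGGGGGGY
GGGGGGGGG
After op 3 paint(4,0,K):
GGGGGGGGW
GGGGRRRRW
GGGGRRBRG
GWWGRRRRG
KGGGGGGGY
GGGGGGGGG
After op 4 fill(0,7,B) [34 cells changed]:
BBBBBBBBW
BBBBRRRRW
BBBBRRBRG
BWWBRRRRG
KBBBBBBBY
BBBBBBBBB
After op 5 fill(4,2,R) [34 cells changed]:
RRRRRRRRW
RRRRRRRRW
RRRRRRBRG
RWWRRRRRG
KRRRRRRRY
RRRRRRRRR
After op 6 paint(3,7,G):
RRRRRRRRW
RRRRRRRRW
RRRRRRBRG
RWWRRRRGG
KRRRRRRRY
RRRRRRRRR

Answer: RRRRRRRRW
RRRRRRRRW
RRRRRRBRG
RWWRRRRGG
KRRRRRRRY
RRRRRRRRR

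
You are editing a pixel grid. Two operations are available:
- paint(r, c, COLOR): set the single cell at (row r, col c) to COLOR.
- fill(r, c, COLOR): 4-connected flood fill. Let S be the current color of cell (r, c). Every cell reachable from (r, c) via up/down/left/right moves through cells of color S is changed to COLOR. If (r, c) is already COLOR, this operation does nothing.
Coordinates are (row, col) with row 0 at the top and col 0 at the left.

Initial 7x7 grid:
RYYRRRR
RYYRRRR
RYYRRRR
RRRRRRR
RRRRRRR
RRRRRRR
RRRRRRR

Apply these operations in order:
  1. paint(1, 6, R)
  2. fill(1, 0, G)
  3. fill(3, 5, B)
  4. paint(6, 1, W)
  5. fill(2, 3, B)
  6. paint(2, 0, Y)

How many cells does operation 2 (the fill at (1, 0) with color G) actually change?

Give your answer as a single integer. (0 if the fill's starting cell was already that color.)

Answer: 43

Derivation:
After op 1 paint(1,6,R):
RYYRRRR
RYYRRRR
RYYRRRR
RRRRRRR
RRRRRRR
RRRRRRR
RRRRRRR
After op 2 fill(1,0,G) [43 cells changed]:
GYYGGGG
GYYGGGG
GYYGGGG
GGGGGGG
GGGGGGG
GGGGGGG
GGGGGGG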